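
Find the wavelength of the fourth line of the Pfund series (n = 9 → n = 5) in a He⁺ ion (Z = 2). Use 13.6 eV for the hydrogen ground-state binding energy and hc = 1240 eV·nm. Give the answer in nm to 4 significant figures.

824.3 nm

The Pfund series terminates on n_f = 5; the fourth line has n_i = 5+4 = 9.
ΔE = 54.40 × (1/5² − 1/9²) = 1.504 eV.
λ = 1240 / 1.504 = 824.3 nm.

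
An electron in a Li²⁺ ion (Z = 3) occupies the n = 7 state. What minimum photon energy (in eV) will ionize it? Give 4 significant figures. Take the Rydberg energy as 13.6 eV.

2.498 eV

E_n = −13.6 Z²/n² = −122.4/n² eV for Z = 3.
E_7 = −122.4/49 = −2.498 eV, so ionization (to E = 0) requires 2.498 eV.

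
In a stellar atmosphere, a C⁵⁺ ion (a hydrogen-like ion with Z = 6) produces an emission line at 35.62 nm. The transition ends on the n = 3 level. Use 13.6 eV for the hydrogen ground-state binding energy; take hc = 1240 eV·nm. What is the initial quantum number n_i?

The photon energy is ΔE = hc/λ = 1240 / 35.62 = 34.81 eV.
With Z = 6, ΔE = 489.6 × (1/n_f² − 1/n_i²), so 1/n_f² − 1/n_i² = 0.07110.
With n_f = 3: 1/n_i² = 1/9 − 0.07110 = 0.04001, so n_i ≈ 5.00.

n_i = 5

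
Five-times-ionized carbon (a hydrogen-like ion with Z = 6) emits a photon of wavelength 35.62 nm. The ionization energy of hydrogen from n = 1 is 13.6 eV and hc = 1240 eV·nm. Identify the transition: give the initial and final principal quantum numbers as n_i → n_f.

The photon energy is ΔE = hc/λ = 1240 / 35.62 = 34.81 eV.
With Z = 6, ΔE = 489.6 × (1/n_f² − 1/n_i²), so 1/n_f² − 1/n_i² = 0.07110.
Trying n_f = 3 gives 1/n_i² = 0.04001, i.e. n_i ≈ 5; this pair matches.

n_i = 5, n_f = 3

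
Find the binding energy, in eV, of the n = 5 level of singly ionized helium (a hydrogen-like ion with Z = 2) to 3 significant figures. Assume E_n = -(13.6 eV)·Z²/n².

2.18 eV

E_n = −13.6 Z²/n² = −54.40/n² eV for Z = 2.
E_5 = −54.40/25 = −2.18 eV, so ionization (to E = 0) requires 2.18 eV.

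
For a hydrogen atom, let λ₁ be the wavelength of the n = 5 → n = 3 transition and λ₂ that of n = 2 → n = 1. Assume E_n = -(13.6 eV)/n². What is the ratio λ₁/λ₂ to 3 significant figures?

10.5

λ ∝ 1/ΔE ∝ 1/(1/n_f² − 1/n_i²), and the Z² and hc factors cancel in the ratio.
λ₁/λ₂ = (1/1² − 1/2²)/(1/3² − 1/5²) = 0.7500/0.07111 = 10.5.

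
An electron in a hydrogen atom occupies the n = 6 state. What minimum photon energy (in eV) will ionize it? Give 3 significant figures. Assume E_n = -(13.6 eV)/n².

0.378 eV

E_6 = −13.60/36 = −0.378 eV, so ionization (to E = 0) requires 0.378 eV.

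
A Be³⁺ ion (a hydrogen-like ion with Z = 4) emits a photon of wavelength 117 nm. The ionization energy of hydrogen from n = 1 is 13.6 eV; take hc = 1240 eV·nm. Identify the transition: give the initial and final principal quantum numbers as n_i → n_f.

n_i = 4, n_f = 3

The photon energy is ΔE = hc/λ = 1240 / 117 = 10.60 eV.
With Z = 4, ΔE = 217.6 × (1/n_f² − 1/n_i²), so 1/n_f² − 1/n_i² = 0.04871.
Trying n_f = 3 gives 1/n_i² = 0.06241, i.e. n_i ≈ 4; this pair matches.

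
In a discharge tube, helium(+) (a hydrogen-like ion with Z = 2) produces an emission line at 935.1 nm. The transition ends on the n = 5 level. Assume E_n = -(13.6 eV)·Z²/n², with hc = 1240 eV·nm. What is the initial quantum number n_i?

The photon energy is ΔE = hc/λ = 1240 / 935.1 = 1.326 eV.
With Z = 2, ΔE = 54.40 × (1/n_f² − 1/n_i²), so 1/n_f² − 1/n_i² = 0.02438.
With n_f = 5: 1/n_i² = 1/25 − 0.02438 = 0.01562, so n_i ≈ 8.00.

n_i = 8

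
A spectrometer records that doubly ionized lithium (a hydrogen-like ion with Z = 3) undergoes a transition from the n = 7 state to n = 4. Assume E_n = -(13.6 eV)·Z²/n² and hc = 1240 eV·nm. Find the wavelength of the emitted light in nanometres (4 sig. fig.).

240.7 nm

For Z = 3 the level energies scale as Z², so the effective Rydberg energy is 13.6 × 9 = 122.4 eV.
ΔE = 122.4 × (1/4² − 1/7²) = 122.4 × 0.04209 = 5.152 eV.
λ = hc/ΔE = 1240 / 5.152 = 240.7 nm.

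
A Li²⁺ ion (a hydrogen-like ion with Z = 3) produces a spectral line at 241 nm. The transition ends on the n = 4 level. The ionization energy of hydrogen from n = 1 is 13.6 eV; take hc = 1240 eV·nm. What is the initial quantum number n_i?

n_i = 7

The photon energy is ΔE = hc/λ = 1240 / 241 = 5.145 eV.
With Z = 3, ΔE = 122.4 × (1/n_f² − 1/n_i²), so 1/n_f² − 1/n_i² = 0.04204.
With n_f = 4: 1/n_i² = 1/16 − 0.04204 = 0.02046, so n_i ≈ 6.99.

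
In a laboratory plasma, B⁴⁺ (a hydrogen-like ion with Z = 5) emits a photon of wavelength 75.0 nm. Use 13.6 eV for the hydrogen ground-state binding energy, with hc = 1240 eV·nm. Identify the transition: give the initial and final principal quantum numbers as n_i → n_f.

The photon energy is ΔE = hc/λ = 1240 / 75.0 = 16.53 eV.
With Z = 5, ΔE = 340.0 × (1/n_f² − 1/n_i²), so 1/n_f² − 1/n_i² = 0.04863.
Trying n_f = 3 gives 1/n_i² = 0.06248, i.e. n_i ≈ 4; this pair matches.

n_i = 4, n_f = 3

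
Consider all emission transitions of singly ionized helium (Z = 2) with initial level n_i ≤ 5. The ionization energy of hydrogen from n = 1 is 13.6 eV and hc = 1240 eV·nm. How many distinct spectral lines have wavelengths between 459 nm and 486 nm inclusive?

1

Enumerate all n_i → n_f pairs with 1 ≤ n_f < n_i ≤ 5 and compute λ = 1240 / [13.6·4·(1/n_f² − 1/n_i²)].
Lines falling in [459, 486] nm: 4→3 (468.9 nm).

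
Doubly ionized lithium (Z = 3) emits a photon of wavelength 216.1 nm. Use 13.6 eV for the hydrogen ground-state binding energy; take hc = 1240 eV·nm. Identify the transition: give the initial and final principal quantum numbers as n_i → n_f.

The photon energy is ΔE = hc/λ = 1240 / 216.1 = 5.738 eV.
With Z = 3, ΔE = 122.4 × (1/n_f² − 1/n_i²), so 1/n_f² − 1/n_i² = 0.04688.
Trying n_f = 4 gives 1/n_i² = 0.01562, i.e. n_i ≈ 8; this pair matches.

n_i = 8, n_f = 4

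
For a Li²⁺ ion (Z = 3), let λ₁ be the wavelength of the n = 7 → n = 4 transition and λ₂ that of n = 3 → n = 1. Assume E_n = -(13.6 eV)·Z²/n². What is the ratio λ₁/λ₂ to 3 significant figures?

21.1

λ ∝ 1/ΔE ∝ 1/(1/n_f² − 1/n_i²), and the Z² and hc factors cancel in the ratio.
λ₁/λ₂ = (1/1² − 1/3²)/(1/4² − 1/7²) = 0.8889/0.04209 = 21.1.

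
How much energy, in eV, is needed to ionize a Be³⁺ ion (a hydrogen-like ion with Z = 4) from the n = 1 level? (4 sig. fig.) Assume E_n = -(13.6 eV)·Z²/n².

E_n = −13.6 Z²/n² = −217.6/n² eV for Z = 4.
E_1 = −217.6/1 = −217.6 eV, so ionization (to E = 0) requires 217.6 eV.

217.6 eV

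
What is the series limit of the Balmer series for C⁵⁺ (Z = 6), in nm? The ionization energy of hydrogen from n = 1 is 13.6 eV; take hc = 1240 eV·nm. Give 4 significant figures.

The Balmer series has lower level n_f = 2; the series limit corresponds to n_i → ∞.
ΔE_max = 13.6 × 36 / 2² = 122.4 eV.
λ_min = 1240 / 122.4 = 10.13 nm.

10.13 nm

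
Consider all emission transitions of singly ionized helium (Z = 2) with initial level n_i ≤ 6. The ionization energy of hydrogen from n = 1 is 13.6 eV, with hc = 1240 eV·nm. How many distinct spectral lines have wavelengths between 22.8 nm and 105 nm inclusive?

Enumerate all n_i → n_f pairs with 1 ≤ n_f < n_i ≤ 6 and compute λ = 1240 / [13.6·4·(1/n_f² − 1/n_i²)].
Lines falling in [22.8, 105] nm: 6→1 (23.45 nm), 5→1 (23.74 nm), 4→1 (24.31 nm), 3→1 (25.64 nm), 2→1 (30.39 nm), 6→2 (102.6 nm).

6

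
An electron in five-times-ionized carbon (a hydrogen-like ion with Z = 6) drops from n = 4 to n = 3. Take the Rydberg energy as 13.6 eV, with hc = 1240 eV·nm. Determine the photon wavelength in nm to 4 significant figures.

For Z = 6 the level energies scale as Z², so the effective Rydberg energy is 13.6 × 36 = 489.6 eV.
ΔE = 489.6 × (1/3² − 1/4²) = 489.6 × 0.04861 = 23.80 eV.
λ = hc/ΔE = 1240 / 23.80 = 52.10 nm.

52.10 nm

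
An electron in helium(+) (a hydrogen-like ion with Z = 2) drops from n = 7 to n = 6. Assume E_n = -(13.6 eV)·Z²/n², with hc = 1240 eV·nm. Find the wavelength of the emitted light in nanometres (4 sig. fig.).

3093 nm

For Z = 2 the level energies scale as Z², so the effective Rydberg energy is 13.6 × 4 = 54.40 eV.
ΔE = 54.40 × (1/6² − 1/7²) = 54.40 × 0.007370 = 0.4009 eV.
λ = hc/ΔE = 1240 / 0.4009 = 3093 nm.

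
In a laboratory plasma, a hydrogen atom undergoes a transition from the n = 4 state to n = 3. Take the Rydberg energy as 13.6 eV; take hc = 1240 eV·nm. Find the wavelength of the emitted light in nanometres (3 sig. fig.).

1880 nm

ΔE = 13.60 × (1/3² − 1/4²) = 13.60 × 0.04861 = 0.6611 eV.
λ = hc/ΔE = 1240 / 0.6611 = 1880 nm.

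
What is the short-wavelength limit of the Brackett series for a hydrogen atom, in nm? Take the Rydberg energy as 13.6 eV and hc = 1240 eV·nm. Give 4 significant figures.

The Brackett series has lower level n_f = 4; the series limit corresponds to n_i → ∞.
ΔE_max = 13.6 × 1 / 4² = 0.8500 eV.
λ_min = 1240 / 0.8500 = 1459 nm.

1459 nm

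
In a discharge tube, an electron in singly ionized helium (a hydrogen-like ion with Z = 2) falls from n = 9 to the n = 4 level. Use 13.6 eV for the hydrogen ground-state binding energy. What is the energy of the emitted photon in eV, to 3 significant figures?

The Bohr energies scale as Z², so for Z = 2: E_n = −54.40/n² eV.
E_9 = −54.40/81 = −0.6716 eV and E_4 = −54.40/16 = −3.400 eV.
The photon energy is |E_9 − E_4| = 2.73 eV.

2.73 eV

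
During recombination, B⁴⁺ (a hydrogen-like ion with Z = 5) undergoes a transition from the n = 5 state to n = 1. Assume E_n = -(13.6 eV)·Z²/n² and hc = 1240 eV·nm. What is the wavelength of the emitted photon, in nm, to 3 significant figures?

For Z = 5 the level energies scale as Z², so the effective Rydberg energy is 13.6 × 25 = 340.0 eV.
ΔE = 340.0 × (1/1² − 1/5²) = 340.0 × 0.9600 = 326.4 eV.
λ = hc/ΔE = 1240 / 326.4 = 3.80 nm.

3.80 nm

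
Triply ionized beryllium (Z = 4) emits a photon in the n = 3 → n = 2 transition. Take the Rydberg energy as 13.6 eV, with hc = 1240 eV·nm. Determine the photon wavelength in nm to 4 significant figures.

41.03 nm

For Z = 4 the level energies scale as Z², so the effective Rydberg energy is 13.6 × 16 = 217.6 eV.
ΔE = 217.6 × (1/2² − 1/3²) = 217.6 × 0.1389 = 30.22 eV.
λ = hc/ΔE = 1240 / 30.22 = 41.03 nm.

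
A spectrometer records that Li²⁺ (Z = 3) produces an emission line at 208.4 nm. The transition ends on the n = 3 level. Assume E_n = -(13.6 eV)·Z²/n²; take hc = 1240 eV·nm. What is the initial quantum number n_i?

n_i = 4

The photon energy is ΔE = hc/λ = 1240 / 208.4 = 5.950 eV.
With Z = 3, ΔE = 122.4 × (1/n_f² − 1/n_i²), so 1/n_f² − 1/n_i² = 0.04861.
With n_f = 3: 1/n_i² = 1/9 − 0.04861 = 0.06250, so n_i ≈ 4.00.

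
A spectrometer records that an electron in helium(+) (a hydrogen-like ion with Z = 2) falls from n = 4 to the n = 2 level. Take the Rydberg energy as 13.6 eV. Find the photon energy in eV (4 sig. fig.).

10.20 eV

The Bohr energies scale as Z², so for Z = 2: E_n = −54.40/n² eV.
E_4 = −54.40/16 = −3.400 eV and E_2 = −54.40/4 = −13.60 eV.
The photon energy is |E_4 − E_2| = 10.20 eV.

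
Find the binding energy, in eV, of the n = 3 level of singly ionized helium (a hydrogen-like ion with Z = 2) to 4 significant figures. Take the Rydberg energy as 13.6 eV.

E_n = −13.6 Z²/n² = −54.40/n² eV for Z = 2.
E_3 = −54.40/9 = −6.044 eV, so ionization (to E = 0) requires 6.044 eV.

6.044 eV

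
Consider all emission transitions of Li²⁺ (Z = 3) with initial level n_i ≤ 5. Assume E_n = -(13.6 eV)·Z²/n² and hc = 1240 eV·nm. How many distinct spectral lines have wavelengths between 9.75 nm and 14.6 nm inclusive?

4

Enumerate all n_i → n_f pairs with 1 ≤ n_f < n_i ≤ 5 and compute λ = 1240 / [13.6·9·(1/n_f² − 1/n_i²)].
Lines falling in [9.75, 14.6] nm: 5→1 (10.55 nm), 4→1 (10.81 nm), 3→1 (11.40 nm), 2→1 (13.51 nm).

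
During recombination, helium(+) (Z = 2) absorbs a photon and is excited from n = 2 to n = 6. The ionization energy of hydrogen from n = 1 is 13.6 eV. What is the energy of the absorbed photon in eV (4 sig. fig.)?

The Bohr energies scale as Z², so for Z = 2: E_n = −54.40/n² eV.
E_6 = −54.40/36 = −1.511 eV and E_2 = −54.40/4 = −13.60 eV.
The photon energy is |E_6 − E_2| = 12.09 eV.

12.09 eV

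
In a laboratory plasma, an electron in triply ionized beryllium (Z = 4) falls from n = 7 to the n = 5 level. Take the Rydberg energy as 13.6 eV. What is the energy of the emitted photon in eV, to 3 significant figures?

The Bohr energies scale as Z², so for Z = 4: E_n = −217.6/n² eV.
E_7 = −217.6/49 = −4.441 eV and E_5 = −217.6/25 = −8.704 eV.
The photon energy is |E_7 − E_5| = 4.26 eV.

4.26 eV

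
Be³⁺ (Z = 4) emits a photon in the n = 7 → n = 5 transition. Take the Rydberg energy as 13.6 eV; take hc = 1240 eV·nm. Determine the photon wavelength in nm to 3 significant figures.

291 nm

For Z = 4 the level energies scale as Z², so the effective Rydberg energy is 13.6 × 16 = 217.6 eV.
ΔE = 217.6 × (1/5² − 1/7²) = 217.6 × 0.01959 = 4.263 eV.
λ = hc/ΔE = 1240 / 4.263 = 291 nm.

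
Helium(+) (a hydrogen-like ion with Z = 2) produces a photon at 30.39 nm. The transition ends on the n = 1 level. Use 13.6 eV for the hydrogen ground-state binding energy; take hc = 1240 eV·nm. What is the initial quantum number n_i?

The photon energy is ΔE = hc/λ = 1240 / 30.39 = 40.80 eV.
With Z = 2, ΔE = 54.40 × (1/n_f² − 1/n_i²), so 1/n_f² − 1/n_i² = 0.7501.
With n_f = 1: 1/n_i² = 1/1 − 0.7501 = 0.2499, so n_i ≈ 2.00.

n_i = 2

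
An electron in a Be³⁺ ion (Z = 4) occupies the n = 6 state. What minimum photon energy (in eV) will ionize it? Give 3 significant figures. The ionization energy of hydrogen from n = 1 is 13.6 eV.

E_n = −13.6 Z²/n² = −217.6/n² eV for Z = 4.
E_6 = −217.6/36 = −6.04 eV, so ionization (to E = 0) requires 6.04 eV.

6.04 eV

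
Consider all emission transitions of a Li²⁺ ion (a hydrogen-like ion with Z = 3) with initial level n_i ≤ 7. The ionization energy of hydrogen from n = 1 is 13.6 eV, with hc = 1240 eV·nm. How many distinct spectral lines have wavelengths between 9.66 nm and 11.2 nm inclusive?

Enumerate all n_i → n_f pairs with 1 ≤ n_f < n_i ≤ 7 and compute λ = 1240 / [13.6·9·(1/n_f² − 1/n_i²)].
Lines falling in [9.66, 11.2] nm: 7→1 (10.34 nm), 6→1 (10.42 nm), 5→1 (10.55 nm), 4→1 (10.81 nm).

4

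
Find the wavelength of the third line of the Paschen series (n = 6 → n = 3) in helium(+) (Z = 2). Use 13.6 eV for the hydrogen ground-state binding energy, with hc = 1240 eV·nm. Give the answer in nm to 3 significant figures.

274 nm

The Paschen series terminates on n_f = 3; the third line has n_i = 3+3 = 6.
ΔE = 54.40 × (1/3² − 1/6²) = 4.533 eV.
λ = 1240 / 4.533 = 274 nm.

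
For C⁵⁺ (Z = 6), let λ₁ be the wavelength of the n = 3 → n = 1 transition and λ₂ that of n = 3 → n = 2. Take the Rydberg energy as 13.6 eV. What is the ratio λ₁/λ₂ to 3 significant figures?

0.156

λ ∝ 1/ΔE ∝ 1/(1/n_f² − 1/n_i²), and the Z² and hc factors cancel in the ratio.
λ₁/λ₂ = (1/2² − 1/3²)/(1/1² − 1/3²) = 0.1389/0.8889 = 0.156.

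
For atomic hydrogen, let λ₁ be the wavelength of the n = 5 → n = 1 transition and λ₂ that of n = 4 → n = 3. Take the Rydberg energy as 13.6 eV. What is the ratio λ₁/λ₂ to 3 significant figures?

0.0506

λ ∝ 1/ΔE ∝ 1/(1/n_f² − 1/n_i²), and the Z² and hc factors cancel in the ratio.
λ₁/λ₂ = (1/3² − 1/4²)/(1/1² − 1/5²) = 0.04861/0.9600 = 0.0506.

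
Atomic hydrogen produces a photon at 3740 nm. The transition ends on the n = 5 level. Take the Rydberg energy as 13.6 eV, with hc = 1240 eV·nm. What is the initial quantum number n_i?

The photon energy is ΔE = hc/λ = 1240 / 3740 = 0.3316 eV.
With Z = 1, ΔE = 13.60 × (1/n_f² − 1/n_i²), so 1/n_f² − 1/n_i² = 0.02438.
With n_f = 5: 1/n_i² = 1/25 − 0.02438 = 0.01562, so n_i ≈ 8.00.

n_i = 8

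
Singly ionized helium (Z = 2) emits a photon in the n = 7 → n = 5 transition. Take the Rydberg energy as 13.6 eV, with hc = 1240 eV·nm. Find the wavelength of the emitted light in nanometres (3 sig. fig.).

For Z = 2 the level energies scale as Z², so the effective Rydberg energy is 13.6 × 4 = 54.40 eV.
ΔE = 54.40 × (1/5² − 1/7²) = 54.40 × 0.01959 = 1.066 eV.
λ = hc/ΔE = 1240 / 1.066 = 1160 nm.

1160 nm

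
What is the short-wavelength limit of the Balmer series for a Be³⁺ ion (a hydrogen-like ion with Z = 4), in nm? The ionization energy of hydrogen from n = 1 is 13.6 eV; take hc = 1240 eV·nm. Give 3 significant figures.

The Balmer series has lower level n_f = 2; the series limit corresponds to n_i → ∞.
ΔE_max = 13.6 × 16 / 2² = 54.40 eV.
λ_min = 1240 / 54.40 = 22.8 nm.

22.8 nm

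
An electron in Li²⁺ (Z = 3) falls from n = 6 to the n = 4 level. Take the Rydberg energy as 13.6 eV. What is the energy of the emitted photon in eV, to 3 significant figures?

The Bohr energies scale as Z², so for Z = 3: E_n = −122.4/n² eV.
E_6 = −122.4/36 = −3.400 eV and E_4 = −122.4/16 = −7.650 eV.
The photon energy is |E_6 − E_4| = 4.25 eV.

4.25 eV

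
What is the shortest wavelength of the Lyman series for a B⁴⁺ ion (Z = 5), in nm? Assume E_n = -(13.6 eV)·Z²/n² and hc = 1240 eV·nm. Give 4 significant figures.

3.647 nm

The Lyman series has lower level n_f = 1; the series limit corresponds to n_i → ∞.
ΔE_max = 13.6 × 25 / 1² = 340.0 eV.
λ_min = 1240 / 340.0 = 3.647 nm.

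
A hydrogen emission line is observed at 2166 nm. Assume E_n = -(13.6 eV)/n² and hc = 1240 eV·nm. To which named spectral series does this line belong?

ΔE = 1240/2166 = 0.5725 eV.
This matches 13.6 × (1/4² − 1/7²), so n_f = 4: the Brackett series.

Brackett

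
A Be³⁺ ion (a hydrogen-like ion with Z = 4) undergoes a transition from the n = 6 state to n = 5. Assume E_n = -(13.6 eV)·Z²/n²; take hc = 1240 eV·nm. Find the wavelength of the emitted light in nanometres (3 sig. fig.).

For Z = 4 the level energies scale as Z², so the effective Rydberg energy is 13.6 × 16 = 217.6 eV.
ΔE = 217.6 × (1/5² − 1/6²) = 217.6 × 0.01222 = 2.660 eV.
λ = hc/ΔE = 1240 / 2.660 = 466 nm.

466 nm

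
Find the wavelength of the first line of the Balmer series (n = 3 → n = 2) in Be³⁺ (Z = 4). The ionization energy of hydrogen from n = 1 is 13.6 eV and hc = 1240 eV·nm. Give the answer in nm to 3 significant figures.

41.0 nm

The Balmer series terminates on n_f = 2; the first line has n_i = 2+1 = 3.
ΔE = 217.6 × (1/2² − 1/3²) = 30.22 eV.
λ = 1240 / 30.22 = 41.0 nm.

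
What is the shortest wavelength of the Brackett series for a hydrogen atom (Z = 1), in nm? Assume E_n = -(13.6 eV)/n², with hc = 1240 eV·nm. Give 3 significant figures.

The Brackett series has lower level n_f = 4; the series limit corresponds to n_i → ∞.
ΔE_max = 13.6 × 1 / 4² = 0.8500 eV.
λ_min = 1240 / 0.8500 = 1460 nm.

1460 nm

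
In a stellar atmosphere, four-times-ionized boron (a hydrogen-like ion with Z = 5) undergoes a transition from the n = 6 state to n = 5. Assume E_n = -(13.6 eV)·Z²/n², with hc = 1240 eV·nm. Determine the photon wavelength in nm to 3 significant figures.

298 nm

For Z = 5 the level energies scale as Z², so the effective Rydberg energy is 13.6 × 25 = 340.0 eV.
ΔE = 340.0 × (1/5² − 1/6²) = 340.0 × 0.01222 = 4.156 eV.
λ = hc/ΔE = 1240 / 4.156 = 298 nm.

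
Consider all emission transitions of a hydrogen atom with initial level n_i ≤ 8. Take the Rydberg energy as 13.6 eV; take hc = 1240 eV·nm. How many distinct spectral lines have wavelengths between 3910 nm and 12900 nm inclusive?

5

Enumerate all n_i → n_f pairs with 1 ≤ n_f < n_i ≤ 8 and compute λ = 1240 / [13.6·1·(1/n_f² − 1/n_i²)].
Lines falling in [3910, 12900] nm: 5→4 (4052 nm), 7→5 (4654 nm), 6→5 (7460 nm), 8→6 (7503 nm), 7→6 (12370 nm).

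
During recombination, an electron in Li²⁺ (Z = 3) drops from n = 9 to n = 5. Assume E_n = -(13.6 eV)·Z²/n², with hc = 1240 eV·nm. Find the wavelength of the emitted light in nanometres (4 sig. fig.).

For Z = 3 the level energies scale as Z², so the effective Rydberg energy is 13.6 × 9 = 122.4 eV.
ΔE = 122.4 × (1/5² − 1/9²) = 122.4 × 0.02765 = 3.385 eV.
λ = hc/ΔE = 1240 / 3.385 = 366.3 nm.

366.3 nm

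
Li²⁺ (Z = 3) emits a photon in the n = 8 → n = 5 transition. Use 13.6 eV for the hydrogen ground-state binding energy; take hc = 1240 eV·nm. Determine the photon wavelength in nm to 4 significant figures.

For Z = 3 the level energies scale as Z², so the effective Rydberg energy is 13.6 × 9 = 122.4 eV.
ΔE = 122.4 × (1/5² − 1/8²) = 122.4 × 0.02438 = 2.984 eV.
λ = hc/ΔE = 1240 / 2.984 = 415.6 nm.

415.6 nm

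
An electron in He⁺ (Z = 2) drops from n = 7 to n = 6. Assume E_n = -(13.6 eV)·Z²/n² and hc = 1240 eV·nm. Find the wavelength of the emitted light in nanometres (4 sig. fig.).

3093 nm

For Z = 2 the level energies scale as Z², so the effective Rydberg energy is 13.6 × 4 = 54.40 eV.
ΔE = 54.40 × (1/6² − 1/7²) = 54.40 × 0.007370 = 0.4009 eV.
λ = hc/ΔE = 1240 / 0.4009 = 3093 nm.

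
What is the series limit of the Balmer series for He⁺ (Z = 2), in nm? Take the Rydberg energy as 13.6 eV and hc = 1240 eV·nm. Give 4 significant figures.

91.18 nm

The Balmer series has lower level n_f = 2; the series limit corresponds to n_i → ∞.
ΔE_max = 13.6 × 4 / 2² = 13.60 eV.
λ_min = 1240 / 13.60 = 91.18 nm.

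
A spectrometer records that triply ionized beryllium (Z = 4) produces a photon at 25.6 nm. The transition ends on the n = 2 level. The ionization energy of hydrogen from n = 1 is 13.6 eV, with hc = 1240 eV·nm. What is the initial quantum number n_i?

The photon energy is ΔE = hc/λ = 1240 / 25.6 = 48.44 eV.
With Z = 4, ΔE = 217.6 × (1/n_f² − 1/n_i²), so 1/n_f² − 1/n_i² = 0.2226.
With n_f = 2: 1/n_i² = 1/4 − 0.2226 = 0.02740, so n_i ≈ 6.04.

n_i = 6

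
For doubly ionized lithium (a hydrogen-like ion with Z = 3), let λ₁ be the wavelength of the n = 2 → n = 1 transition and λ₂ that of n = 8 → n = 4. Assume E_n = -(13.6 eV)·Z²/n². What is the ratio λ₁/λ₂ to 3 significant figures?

λ ∝ 1/ΔE ∝ 1/(1/n_f² − 1/n_i²), and the Z² and hc factors cancel in the ratio.
λ₁/λ₂ = (1/4² − 1/8²)/(1/1² − 1/2²) = 0.04688/0.7500 = 0.0625.

0.0625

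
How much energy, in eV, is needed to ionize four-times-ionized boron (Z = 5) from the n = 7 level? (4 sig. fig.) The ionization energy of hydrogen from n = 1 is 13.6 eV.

6.939 eV

E_n = −13.6 Z²/n² = −340.0/n² eV for Z = 5.
E_7 = −340.0/49 = −6.939 eV, so ionization (to E = 0) requires 6.939 eV.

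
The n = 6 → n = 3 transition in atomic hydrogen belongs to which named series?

The series is set by the lower level: n_f = 3 is the Paschen series.

Paschen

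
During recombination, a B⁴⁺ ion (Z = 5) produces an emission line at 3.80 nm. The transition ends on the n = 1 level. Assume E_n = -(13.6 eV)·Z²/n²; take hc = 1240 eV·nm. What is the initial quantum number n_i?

n_i = 5

The photon energy is ΔE = hc/λ = 1240 / 3.80 = 326.3 eV.
With Z = 5, ΔE = 340.0 × (1/n_f² − 1/n_i²), so 1/n_f² − 1/n_i² = 0.9598.
With n_f = 1: 1/n_i² = 1/1 − 0.9598 = 0.04025, so n_i ≈ 4.98.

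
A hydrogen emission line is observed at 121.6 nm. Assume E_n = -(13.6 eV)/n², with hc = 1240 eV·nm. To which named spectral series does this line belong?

Lyman

ΔE = 1240/121.6 = 10.20 eV.
This matches 13.6 × (1/1² − 1/2²), so n_f = 1: the Lyman series.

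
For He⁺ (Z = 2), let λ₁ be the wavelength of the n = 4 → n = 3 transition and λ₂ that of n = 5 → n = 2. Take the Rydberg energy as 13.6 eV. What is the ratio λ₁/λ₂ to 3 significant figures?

λ ∝ 1/ΔE ∝ 1/(1/n_f² − 1/n_i²), and the Z² and hc factors cancel in the ratio.
λ₁/λ₂ = (1/2² − 1/5²)/(1/3² − 1/4²) = 0.2100/0.04861 = 4.32.

4.32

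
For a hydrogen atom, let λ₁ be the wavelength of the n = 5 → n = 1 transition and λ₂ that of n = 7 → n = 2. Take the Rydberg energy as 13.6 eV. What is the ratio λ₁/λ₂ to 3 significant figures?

0.239

λ ∝ 1/ΔE ∝ 1/(1/n_f² − 1/n_i²), and the Z² and hc factors cancel in the ratio.
λ₁/λ₂ = (1/2² − 1/7²)/(1/1² − 1/5²) = 0.2296/0.9600 = 0.239.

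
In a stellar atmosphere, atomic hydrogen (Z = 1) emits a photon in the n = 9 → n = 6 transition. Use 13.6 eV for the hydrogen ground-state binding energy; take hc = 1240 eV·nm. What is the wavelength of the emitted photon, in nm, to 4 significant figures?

ΔE = 13.60 × (1/6² − 1/9²) = 13.60 × 0.01543 = 0.2099 eV.
λ = hc/ΔE = 1240 / 0.2099 = 5908 nm.

5908 nm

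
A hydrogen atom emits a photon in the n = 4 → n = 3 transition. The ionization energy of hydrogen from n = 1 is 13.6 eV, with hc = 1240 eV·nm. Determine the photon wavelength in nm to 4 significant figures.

ΔE = 13.60 × (1/3² − 1/4²) = 13.60 × 0.04861 = 0.6611 eV.
λ = hc/ΔE = 1240 / 0.6611 = 1876 nm.

1876 nm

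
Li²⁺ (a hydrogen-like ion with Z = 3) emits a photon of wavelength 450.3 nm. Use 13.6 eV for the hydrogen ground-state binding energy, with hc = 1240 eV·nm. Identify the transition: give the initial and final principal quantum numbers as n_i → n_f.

The photon energy is ΔE = hc/λ = 1240 / 450.3 = 2.754 eV.
With Z = 3, ΔE = 122.4 × (1/n_f² − 1/n_i²), so 1/n_f² − 1/n_i² = 0.02250.
Trying n_f = 4 gives 1/n_i² = 0.04000, i.e. n_i ≈ 5; this pair matches.

n_i = 5, n_f = 4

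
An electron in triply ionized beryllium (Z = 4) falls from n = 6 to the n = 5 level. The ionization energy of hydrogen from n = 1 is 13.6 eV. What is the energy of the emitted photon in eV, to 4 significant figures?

The Bohr energies scale as Z², so for Z = 4: E_n = −217.6/n² eV.
E_6 = −217.6/36 = −6.044 eV and E_5 = −217.6/25 = −8.704 eV.
The photon energy is |E_6 − E_5| = 2.660 eV.

2.660 eV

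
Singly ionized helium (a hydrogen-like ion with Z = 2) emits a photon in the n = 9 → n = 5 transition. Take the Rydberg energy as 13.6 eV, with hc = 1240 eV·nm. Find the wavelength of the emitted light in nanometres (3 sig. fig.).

824 nm

For Z = 2 the level energies scale as Z², so the effective Rydberg energy is 13.6 × 4 = 54.40 eV.
ΔE = 54.40 × (1/5² − 1/9²) = 54.40 × 0.02765 = 1.504 eV.
λ = hc/ΔE = 1240 / 1.504 = 824 nm.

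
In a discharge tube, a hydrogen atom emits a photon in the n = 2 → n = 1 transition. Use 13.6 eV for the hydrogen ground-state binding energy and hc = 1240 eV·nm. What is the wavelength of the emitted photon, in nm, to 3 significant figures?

ΔE = 13.60 × (1/1² − 1/2²) = 13.60 × 0.7500 = 10.20 eV.
λ = hc/ΔE = 1240 / 10.20 = 122 nm.

122 nm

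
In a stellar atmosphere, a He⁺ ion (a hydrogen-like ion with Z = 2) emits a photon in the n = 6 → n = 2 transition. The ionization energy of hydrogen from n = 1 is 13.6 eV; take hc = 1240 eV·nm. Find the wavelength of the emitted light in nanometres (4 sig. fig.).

For Z = 2 the level energies scale as Z², so the effective Rydberg energy is 13.6 × 4 = 54.40 eV.
ΔE = 54.40 × (1/2² − 1/6²) = 54.40 × 0.2222 = 12.09 eV.
λ = hc/ΔE = 1240 / 12.09 = 102.6 nm.

102.6 nm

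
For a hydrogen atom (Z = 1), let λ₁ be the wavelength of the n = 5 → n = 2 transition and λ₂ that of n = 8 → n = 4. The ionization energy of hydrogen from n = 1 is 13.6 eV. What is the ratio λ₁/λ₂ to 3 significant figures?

0.223

λ ∝ 1/ΔE ∝ 1/(1/n_f² − 1/n_i²), and the Z² and hc factors cancel in the ratio.
λ₁/λ₂ = (1/4² − 1/8²)/(1/2² − 1/5²) = 0.04688/0.2100 = 0.223.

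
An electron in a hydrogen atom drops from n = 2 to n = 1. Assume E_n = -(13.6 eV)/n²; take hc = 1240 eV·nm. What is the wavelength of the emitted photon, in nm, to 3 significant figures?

ΔE = 13.60 × (1/1² − 1/2²) = 13.60 × 0.7500 = 10.20 eV.
λ = hc/ΔE = 1240 / 10.20 = 122 nm.

122 nm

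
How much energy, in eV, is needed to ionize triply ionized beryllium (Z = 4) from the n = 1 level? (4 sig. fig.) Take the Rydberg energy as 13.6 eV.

E_n = −13.6 Z²/n² = −217.6/n² eV for Z = 4.
E_1 = −217.6/1 = −217.6 eV, so ionization (to E = 0) requires 217.6 eV.

217.6 eV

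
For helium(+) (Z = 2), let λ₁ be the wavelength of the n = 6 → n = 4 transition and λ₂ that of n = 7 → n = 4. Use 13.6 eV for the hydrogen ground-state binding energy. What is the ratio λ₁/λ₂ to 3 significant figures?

λ ∝ 1/ΔE ∝ 1/(1/n_f² − 1/n_i²), and the Z² and hc factors cancel in the ratio.
λ₁/λ₂ = (1/4² − 1/7²)/(1/4² − 1/6²) = 0.04209/0.03472 = 1.21.

1.21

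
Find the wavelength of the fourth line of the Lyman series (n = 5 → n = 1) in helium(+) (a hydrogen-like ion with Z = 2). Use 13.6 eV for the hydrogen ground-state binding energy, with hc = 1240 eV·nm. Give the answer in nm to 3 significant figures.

23.7 nm

The Lyman series terminates on n_f = 1; the fourth line has n_i = 1+4 = 5.
ΔE = 54.40 × (1/1² − 1/5²) = 52.22 eV.
λ = 1240 / 52.22 = 23.7 nm.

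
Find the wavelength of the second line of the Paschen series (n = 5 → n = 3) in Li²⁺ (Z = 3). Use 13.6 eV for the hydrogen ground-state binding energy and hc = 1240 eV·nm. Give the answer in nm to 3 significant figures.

The Paschen series terminates on n_f = 3; the second line has n_i = 3+2 = 5.
ΔE = 122.4 × (1/3² − 1/5²) = 8.704 eV.
λ = 1240 / 8.704 = 142 nm.

142 nm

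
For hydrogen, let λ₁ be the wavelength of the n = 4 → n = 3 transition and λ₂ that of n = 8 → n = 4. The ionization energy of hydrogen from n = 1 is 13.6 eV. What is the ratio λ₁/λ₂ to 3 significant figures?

λ ∝ 1/ΔE ∝ 1/(1/n_f² − 1/n_i²), and the Z² and hc factors cancel in the ratio.
λ₁/λ₂ = (1/4² − 1/8²)/(1/3² − 1/4²) = 0.04688/0.04861 = 0.964.

0.964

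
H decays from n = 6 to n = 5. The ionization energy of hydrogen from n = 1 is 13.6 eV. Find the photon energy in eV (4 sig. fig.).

E_6 = −13.60/36 = −0.3778 eV and E_5 = −13.60/25 = −0.5440 eV.
The photon energy is |E_6 − E_5| = 0.1662 eV.

0.1662 eV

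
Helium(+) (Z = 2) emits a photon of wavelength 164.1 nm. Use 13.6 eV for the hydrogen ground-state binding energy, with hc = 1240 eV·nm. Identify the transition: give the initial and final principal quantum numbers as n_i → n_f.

The photon energy is ΔE = hc/λ = 1240 / 164.1 = 7.556 eV.
With Z = 2, ΔE = 54.40 × (1/n_f² − 1/n_i²), so 1/n_f² − 1/n_i² = 0.1389.
Trying n_f = 2 gives 1/n_i² = 0.1111, i.e. n_i ≈ 3; this pair matches.

n_i = 3, n_f = 2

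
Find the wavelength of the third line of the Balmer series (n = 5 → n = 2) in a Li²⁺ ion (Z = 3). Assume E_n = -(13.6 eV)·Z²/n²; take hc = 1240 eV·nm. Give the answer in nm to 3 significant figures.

48.2 nm

The Balmer series terminates on n_f = 2; the third line has n_i = 2+3 = 5.
ΔE = 122.4 × (1/2² − 1/5²) = 25.70 eV.
λ = 1240 / 25.70 = 48.2 nm.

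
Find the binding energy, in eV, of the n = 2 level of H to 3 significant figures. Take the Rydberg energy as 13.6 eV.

E_2 = −13.60/4 = −3.40 eV, so ionization (to E = 0) requires 3.40 eV.

3.40 eV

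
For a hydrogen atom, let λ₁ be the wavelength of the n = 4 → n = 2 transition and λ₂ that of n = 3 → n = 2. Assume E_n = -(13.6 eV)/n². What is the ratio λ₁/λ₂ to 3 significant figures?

0.741

λ ∝ 1/ΔE ∝ 1/(1/n_f² − 1/n_i²), and the Z² and hc factors cancel in the ratio.
λ₁/λ₂ = (1/2² − 1/3²)/(1/2² − 1/4²) = 0.1389/0.1875 = 0.741.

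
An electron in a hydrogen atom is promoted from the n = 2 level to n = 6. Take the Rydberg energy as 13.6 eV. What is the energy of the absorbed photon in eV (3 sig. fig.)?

3.02 eV

E_6 = −13.60/36 = −0.3778 eV and E_2 = −13.60/4 = −3.400 eV.
The photon energy is |E_6 − E_2| = 3.02 eV.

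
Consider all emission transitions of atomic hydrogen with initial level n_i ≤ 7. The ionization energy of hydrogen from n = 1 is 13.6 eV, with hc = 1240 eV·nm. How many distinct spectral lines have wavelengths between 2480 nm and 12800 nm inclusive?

Enumerate all n_i → n_f pairs with 1 ≤ n_f < n_i ≤ 7 and compute λ = 1240 / [13.6·1·(1/n_f² − 1/n_i²)].
Lines falling in [2480, 12800] nm: 6→4 (2626 nm), 5→4 (4052 nm), 7→5 (4654 nm), 6→5 (7460 nm), 7→6 (12370 nm).

5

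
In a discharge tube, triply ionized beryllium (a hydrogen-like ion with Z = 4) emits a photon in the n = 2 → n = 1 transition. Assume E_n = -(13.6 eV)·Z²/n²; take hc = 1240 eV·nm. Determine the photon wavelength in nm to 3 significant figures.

For Z = 4 the level energies scale as Z², so the effective Rydberg energy is 13.6 × 16 = 217.6 eV.
ΔE = 217.6 × (1/1² − 1/2²) = 217.6 × 0.7500 = 163.2 eV.
λ = hc/ΔE = 1240 / 163.2 = 7.60 nm.

7.60 nm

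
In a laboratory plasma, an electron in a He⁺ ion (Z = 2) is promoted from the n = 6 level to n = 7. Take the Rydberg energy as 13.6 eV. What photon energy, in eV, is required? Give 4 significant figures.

0.4009 eV

The Bohr energies scale as Z², so for Z = 2: E_n = −54.40/n² eV.
E_7 = −54.40/49 = −1.110 eV and E_6 = −54.40/36 = −1.511 eV.
The photon energy is |E_7 − E_6| = 0.4009 eV.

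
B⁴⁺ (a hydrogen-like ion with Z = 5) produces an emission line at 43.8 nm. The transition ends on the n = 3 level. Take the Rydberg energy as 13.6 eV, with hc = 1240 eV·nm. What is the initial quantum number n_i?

The photon energy is ΔE = hc/λ = 1240 / 43.8 = 28.31 eV.
With Z = 5, ΔE = 340.0 × (1/n_f² − 1/n_i²), so 1/n_f² − 1/n_i² = 0.08327.
With n_f = 3: 1/n_i² = 1/9 − 0.08327 = 0.02784, so n_i ≈ 5.99.

n_i = 6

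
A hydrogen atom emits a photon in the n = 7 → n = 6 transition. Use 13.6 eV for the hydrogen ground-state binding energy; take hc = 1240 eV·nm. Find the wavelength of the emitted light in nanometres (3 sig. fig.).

12400 nm

ΔE = 13.60 × (1/6² − 1/7²) = 13.60 × 0.007370 = 0.1002 eV.
λ = hc/ΔE = 1240 / 0.1002 = 12400 nm.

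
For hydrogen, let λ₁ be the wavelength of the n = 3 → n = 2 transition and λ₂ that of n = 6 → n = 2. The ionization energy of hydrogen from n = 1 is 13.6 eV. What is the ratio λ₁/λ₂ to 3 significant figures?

1.60

λ ∝ 1/ΔE ∝ 1/(1/n_f² − 1/n_i²), and the Z² and hc factors cancel in the ratio.
λ₁/λ₂ = (1/2² − 1/6²)/(1/2² − 1/3²) = 0.2222/0.1389 = 1.60.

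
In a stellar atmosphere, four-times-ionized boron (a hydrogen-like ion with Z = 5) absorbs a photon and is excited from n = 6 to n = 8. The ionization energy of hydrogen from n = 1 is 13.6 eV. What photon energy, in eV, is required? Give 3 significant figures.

4.13 eV

The Bohr energies scale as Z², so for Z = 5: E_n = −340.0/n² eV.
E_8 = −340.0/64 = −5.313 eV and E_6 = −340.0/36 = −9.444 eV.
The photon energy is |E_8 − E_6| = 4.13 eV.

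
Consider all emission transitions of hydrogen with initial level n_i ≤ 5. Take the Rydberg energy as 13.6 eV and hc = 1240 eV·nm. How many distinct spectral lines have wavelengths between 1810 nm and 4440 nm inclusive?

Enumerate all n_i → n_f pairs with 1 ≤ n_f < n_i ≤ 5 and compute λ = 1240 / [13.6·1·(1/n_f² − 1/n_i²)].
Lines falling in [1810, 4440] nm: 4→3 (1876 nm), 5→4 (4052 nm).

2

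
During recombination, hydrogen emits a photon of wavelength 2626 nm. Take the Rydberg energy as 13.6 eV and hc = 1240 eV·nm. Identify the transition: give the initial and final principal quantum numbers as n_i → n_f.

n_i = 6, n_f = 4

The photon energy is ΔE = hc/λ = 1240 / 2626 = 0.4722 eV.
With Z = 1, ΔE = 13.60 × (1/n_f² − 1/n_i²), so 1/n_f² − 1/n_i² = 0.03472.
Trying n_f = 4 gives 1/n_i² = 0.02778, i.e. n_i ≈ 6; this pair matches.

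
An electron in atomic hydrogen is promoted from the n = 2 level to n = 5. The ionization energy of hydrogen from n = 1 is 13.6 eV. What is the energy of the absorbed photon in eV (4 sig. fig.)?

2.856 eV

E_5 = −13.60/25 = −0.5440 eV and E_2 = −13.60/4 = −3.400 eV.
The photon energy is |E_5 − E_2| = 2.856 eV.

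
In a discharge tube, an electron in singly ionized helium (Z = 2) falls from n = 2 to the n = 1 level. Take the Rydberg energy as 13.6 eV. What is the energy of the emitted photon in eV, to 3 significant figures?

40.8 eV

The Bohr energies scale as Z², so for Z = 2: E_n = −54.40/n² eV.
E_2 = −54.40/4 = −13.60 eV and E_1 = −54.40/1 = −54.40 eV.
The photon energy is |E_2 − E_1| = 40.8 eV.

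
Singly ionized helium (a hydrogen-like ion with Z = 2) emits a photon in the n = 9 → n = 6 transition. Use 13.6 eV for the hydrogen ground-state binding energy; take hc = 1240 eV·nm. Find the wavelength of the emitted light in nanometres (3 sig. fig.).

1480 nm

For Z = 2 the level energies scale as Z², so the effective Rydberg energy is 13.6 × 4 = 54.40 eV.
ΔE = 54.40 × (1/6² − 1/9²) = 54.40 × 0.01543 = 0.8395 eV.
λ = hc/ΔE = 1240 / 0.8395 = 1480 nm.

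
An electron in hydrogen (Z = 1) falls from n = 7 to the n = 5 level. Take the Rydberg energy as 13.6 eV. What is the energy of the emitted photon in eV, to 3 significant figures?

E_7 = −13.60/49 = −0.2776 eV and E_5 = −13.60/25 = −0.5440 eV.
The photon energy is |E_7 − E_5| = 0.266 eV.

0.266 eV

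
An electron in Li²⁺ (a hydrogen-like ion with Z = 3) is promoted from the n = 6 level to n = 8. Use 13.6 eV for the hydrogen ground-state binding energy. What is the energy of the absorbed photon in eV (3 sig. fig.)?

The Bohr energies scale as Z², so for Z = 3: E_n = −122.4/n² eV.
E_8 = −122.4/64 = −1.913 eV and E_6 = −122.4/36 = −3.400 eV.
The photon energy is |E_8 − E_6| = 1.49 eV.

1.49 eV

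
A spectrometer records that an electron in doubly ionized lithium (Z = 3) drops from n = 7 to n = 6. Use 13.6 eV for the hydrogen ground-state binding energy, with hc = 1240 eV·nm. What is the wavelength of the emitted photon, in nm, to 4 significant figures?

For Z = 3 the level energies scale as Z², so the effective Rydberg energy is 13.6 × 9 = 122.4 eV.
ΔE = 122.4 × (1/6² − 1/7²) = 122.4 × 0.007370 = 0.9020 eV.
λ = hc/ΔE = 1240 / 0.9020 = 1375 nm.

1375 nm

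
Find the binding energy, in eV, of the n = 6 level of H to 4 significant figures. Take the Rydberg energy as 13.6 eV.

0.3778 eV

E_6 = −13.60/36 = −0.3778 eV, so ionization (to E = 0) requires 0.3778 eV.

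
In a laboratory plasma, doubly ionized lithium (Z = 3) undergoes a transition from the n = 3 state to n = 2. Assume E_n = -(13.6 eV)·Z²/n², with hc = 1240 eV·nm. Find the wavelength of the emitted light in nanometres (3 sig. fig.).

72.9 nm

For Z = 3 the level energies scale as Z², so the effective Rydberg energy is 13.6 × 9 = 122.4 eV.
ΔE = 122.4 × (1/2² − 1/3²) = 122.4 × 0.1389 = 17.00 eV.
λ = hc/ΔE = 1240 / 17.00 = 72.9 nm.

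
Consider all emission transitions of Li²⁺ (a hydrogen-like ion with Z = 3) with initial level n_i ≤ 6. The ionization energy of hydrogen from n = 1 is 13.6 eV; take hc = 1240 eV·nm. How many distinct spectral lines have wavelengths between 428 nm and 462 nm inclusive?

1

Enumerate all n_i → n_f pairs with 1 ≤ n_f < n_i ≤ 6 and compute λ = 1240 / [13.6·9·(1/n_f² − 1/n_i²)].
Lines falling in [428, 462] nm: 5→4 (450.3 nm).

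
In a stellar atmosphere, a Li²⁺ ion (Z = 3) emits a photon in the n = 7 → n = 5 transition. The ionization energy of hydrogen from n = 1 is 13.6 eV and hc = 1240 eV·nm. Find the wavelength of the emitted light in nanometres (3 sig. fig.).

For Z = 3 the level energies scale as Z², so the effective Rydberg energy is 13.6 × 9 = 122.4 eV.
ΔE = 122.4 × (1/5² − 1/7²) = 122.4 × 0.01959 = 2.398 eV.
λ = hc/ΔE = 1240 / 2.398 = 517 nm.

517 nm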